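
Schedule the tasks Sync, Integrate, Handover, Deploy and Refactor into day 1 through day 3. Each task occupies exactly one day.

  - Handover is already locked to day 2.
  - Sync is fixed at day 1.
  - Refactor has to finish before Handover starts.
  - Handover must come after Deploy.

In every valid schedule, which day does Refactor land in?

Downstream work caps Refactor at day 1.
So Refactor is pinned to day 1.

day 1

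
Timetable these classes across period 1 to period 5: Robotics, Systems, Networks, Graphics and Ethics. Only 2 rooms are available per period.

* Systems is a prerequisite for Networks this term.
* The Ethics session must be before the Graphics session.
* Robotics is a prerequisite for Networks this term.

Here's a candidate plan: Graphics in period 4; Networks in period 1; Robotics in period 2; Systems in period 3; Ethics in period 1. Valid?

The Ethics session must be before the Graphics session — holds.
Systems is a prerequisite for Networks this term — violated.
Only 2 rooms are available per period — holds.
Robotics is a prerequisite for Networks this term — violated.

Invalid. Systems is a prerequisite for Networks this term.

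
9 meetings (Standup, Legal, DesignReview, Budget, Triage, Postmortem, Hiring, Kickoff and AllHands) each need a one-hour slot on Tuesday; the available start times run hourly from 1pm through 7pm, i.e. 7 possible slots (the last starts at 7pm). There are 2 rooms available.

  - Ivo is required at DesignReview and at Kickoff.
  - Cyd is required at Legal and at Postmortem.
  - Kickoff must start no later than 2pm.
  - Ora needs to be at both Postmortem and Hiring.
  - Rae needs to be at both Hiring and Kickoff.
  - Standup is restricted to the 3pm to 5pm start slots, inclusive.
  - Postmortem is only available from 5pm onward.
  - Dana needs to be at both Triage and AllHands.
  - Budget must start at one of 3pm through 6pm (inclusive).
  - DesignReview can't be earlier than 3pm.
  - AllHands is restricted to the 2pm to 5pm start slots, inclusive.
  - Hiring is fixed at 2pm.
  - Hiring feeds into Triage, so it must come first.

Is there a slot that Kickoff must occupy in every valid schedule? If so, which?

Kickoff's window is 1pm–2pm.
Hiring is fixed at 2pm, and Kickoff can't share a slot with Hiring.
So Kickoff must be 1pm.

1pm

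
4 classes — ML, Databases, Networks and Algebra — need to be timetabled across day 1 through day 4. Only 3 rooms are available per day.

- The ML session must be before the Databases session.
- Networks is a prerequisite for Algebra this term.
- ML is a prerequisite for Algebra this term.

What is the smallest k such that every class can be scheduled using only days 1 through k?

2

The precedence chain requires at least 2 distinct days.
With at most 3 per day and 4 classes, at least 2 days are needed.
2 works (last occupied day: day 2): for example Algebra=day 2; ML=day 1; Networks=day 1; Databases=day 2.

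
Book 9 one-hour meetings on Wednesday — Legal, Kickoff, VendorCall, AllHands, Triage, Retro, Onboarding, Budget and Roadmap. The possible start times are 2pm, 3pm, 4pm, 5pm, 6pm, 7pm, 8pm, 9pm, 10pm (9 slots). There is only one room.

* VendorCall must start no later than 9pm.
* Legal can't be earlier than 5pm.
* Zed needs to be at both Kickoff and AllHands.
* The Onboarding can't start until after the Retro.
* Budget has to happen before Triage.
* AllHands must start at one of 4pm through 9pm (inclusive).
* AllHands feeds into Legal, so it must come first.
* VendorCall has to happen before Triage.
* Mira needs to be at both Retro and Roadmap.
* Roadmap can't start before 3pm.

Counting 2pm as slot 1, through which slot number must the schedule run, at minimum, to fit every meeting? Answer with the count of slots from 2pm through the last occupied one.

9 slots

The precedence chain requires at least 2 distinct slots.
With at most 1 per slot and 9 meetings, at least 9 slots are needed.
Legal can't be placed before 5pm — that is slot 4 counting from 2pm — so the schedule must run through at least 4 slots.
9 works (last occupied slot: 10pm): for example Legal=5pm, Roadmap=3pm, VendorCall=2pm, Triage=7pm, Onboarding=9pm, Retro=8pm, Kickoff=10pm, Budget=6pm, AllHands=4pm.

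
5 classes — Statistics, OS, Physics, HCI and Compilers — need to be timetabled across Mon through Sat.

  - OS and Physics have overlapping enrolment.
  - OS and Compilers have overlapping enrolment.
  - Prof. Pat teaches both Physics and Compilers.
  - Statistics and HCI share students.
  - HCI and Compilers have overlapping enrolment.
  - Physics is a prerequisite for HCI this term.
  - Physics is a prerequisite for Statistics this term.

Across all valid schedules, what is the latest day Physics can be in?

Thu

Downstream work caps Physics at Fri.
Physics at Thu is achievable: Compilers=Tue; Physics=Thu; Statistics=Fri; OS=Mon; HCI=Sat.
Nothing later works — the conflict constraints rule out every day after Thu.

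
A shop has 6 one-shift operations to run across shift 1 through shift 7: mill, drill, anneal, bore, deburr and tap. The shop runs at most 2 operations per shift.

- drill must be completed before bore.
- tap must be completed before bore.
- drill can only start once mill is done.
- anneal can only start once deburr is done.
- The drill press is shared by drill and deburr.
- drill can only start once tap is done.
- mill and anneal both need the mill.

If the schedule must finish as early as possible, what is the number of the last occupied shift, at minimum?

The precedence chain requires at least 3 distinct shifts.
With at most 2 per shift and 6 operations, at least 3 shifts are needed.
Could 3 shifts be enough, i.e. nothing placed later than shift 3? No: drill must come after tap (at shift 1 or later) → {shift 2, shift 3}; tap must come before drill (at shift 3 or earlier) → {shift 1, shift 2}; bore must come after tap (at shift 1 or later) → {shift 2, shift 3}; anneal must come after deburr (at shift 1 or later) → {shift 2, shift 3}; deburr must come before anneal (at shift 3 or earlier) → {shift 1, shift 2}; mill must come before drill (at shift 3 or earlier) → {shift 1, shift 2}; bore must come after drill (at shift 2 or later) → {shift 3}; drill must come before bore (at shift 3 or earlier) → {shift 2}; deburr can't share with drill (shift 2) → {shift 1}; tap must come before drill (at shift 2 or earlier) → {shift 1}; mill must come before drill (at shift 2 or earlier) → {shift 1}; that puts mill, deburr and tap all in shift 1 — more than 2 per shift.
So 3 shifts is not enough.
4 works (last occupied shift: shift 4): for example drill -> shift 2, tap -> shift 1, anneal -> shift 4, bore -> shift 3, deburr -> shift 3, mill -> shift 1.

shift 4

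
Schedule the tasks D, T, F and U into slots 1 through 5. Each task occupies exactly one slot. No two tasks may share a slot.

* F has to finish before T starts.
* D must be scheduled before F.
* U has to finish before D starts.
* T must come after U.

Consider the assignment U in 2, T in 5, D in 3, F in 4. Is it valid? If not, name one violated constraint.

Yes, all constraints hold

T must come after U — holds.
D must be scheduled before F — holds.
F has to finish before T starts — holds.
U has to finish before D starts — holds.
No two tasks may share a slot — holds.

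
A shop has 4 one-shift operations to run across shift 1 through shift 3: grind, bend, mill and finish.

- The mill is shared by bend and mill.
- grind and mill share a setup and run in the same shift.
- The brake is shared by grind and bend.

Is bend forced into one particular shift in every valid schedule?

bend can be shift 1 (e.g. grind -> shift 2, bend -> shift 1, finish -> shift 1, mill -> shift 2) or shift 2 (e.g. bend=shift 2; grind=shift 1; finish=shift 1; mill=shift 1).

No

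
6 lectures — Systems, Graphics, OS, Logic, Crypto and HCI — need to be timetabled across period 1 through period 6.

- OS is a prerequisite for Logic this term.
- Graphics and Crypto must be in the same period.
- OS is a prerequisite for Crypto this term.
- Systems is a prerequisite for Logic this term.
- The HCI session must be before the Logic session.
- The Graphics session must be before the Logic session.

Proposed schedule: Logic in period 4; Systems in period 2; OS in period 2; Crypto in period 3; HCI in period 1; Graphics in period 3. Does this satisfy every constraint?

The Graphics session must be before the Logic session — holds.
Systems is a prerequisite for Logic this term — holds.
OS is a prerequisite for Logic this term — holds.
The HCI session must be before the Logic session — holds.
OS is a prerequisite for Crypto this term — holds.
Graphics and Crypto must be in the same period — holds.

Valid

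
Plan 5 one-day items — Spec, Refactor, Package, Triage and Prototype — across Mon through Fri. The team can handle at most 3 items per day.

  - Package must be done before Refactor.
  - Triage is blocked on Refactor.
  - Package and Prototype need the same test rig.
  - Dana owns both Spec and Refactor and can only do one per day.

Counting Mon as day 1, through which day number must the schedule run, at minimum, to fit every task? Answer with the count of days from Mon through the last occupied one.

The precedence chain requires at least 3 distinct days.
With at most 3 per day and 5 tasks, at least 2 days are needed.
3 works (last occupied day: Wed): for example Package -> Mon, Triage -> Wed, Spec -> Mon, Refactor -> Tue, Prototype -> Tue.

3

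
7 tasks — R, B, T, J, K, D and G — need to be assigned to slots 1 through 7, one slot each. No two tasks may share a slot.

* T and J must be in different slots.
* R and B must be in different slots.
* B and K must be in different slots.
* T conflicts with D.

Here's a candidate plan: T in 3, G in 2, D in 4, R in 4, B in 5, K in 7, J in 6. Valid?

T conflicts with D — holds.
T and J must be in different slots — holds.
B and K must be in different slots — holds.
R and B must be in different slots — holds.
No two tasks may share a slot — violated.

No. No two tasks may share a slot is not satisfied.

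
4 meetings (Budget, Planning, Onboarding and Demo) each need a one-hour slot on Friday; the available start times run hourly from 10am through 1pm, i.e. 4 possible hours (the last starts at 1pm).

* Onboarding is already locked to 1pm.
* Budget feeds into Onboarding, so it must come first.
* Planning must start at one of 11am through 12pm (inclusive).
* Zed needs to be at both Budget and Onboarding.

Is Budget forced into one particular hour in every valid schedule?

No

Budget can be 10am (e.g. Onboarding -> 1pm; Budget -> 10am; Planning -> 11am; Demo -> 10am) or 11am (e.g. Onboarding in 1pm; Budget in 11am; Planning in 11am; Demo in 10am).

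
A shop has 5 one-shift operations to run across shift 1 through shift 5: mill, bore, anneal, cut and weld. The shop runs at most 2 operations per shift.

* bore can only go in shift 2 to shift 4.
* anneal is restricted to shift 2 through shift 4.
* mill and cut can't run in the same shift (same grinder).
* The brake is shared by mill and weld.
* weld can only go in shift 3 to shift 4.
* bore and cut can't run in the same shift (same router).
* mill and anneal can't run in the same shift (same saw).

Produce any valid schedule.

weld -> shift 3, cut -> shift 3, anneal -> shift 2, mill -> shift 1, bore -> shift 2

Checking: mill(shift 1) != weld(shift 3); bore(shift 2) != cut(shift 3); mill(shift 1) != anneal(shift 2); mill(shift 1) != cut(shift 3); weld=shift 3 in [shift 3,shift 4]; bore=shift 2 in [shift 2,shift 4]; anneal=shift 2 in [shift 2,shift 4]; max 2 per shift (cap 2).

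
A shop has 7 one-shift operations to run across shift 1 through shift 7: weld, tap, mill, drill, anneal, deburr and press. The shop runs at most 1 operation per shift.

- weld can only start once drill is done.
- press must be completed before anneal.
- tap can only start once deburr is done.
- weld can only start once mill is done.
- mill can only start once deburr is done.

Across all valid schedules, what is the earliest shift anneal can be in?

Precedence pushes anneal to at least shift 2.
anneal at shift 2 is achievable: deburr=shift 3; mill=shift 4; press=shift 1; drill=shift 5; anneal=shift 2; weld=shift 6; tap=shift 7.

shift 2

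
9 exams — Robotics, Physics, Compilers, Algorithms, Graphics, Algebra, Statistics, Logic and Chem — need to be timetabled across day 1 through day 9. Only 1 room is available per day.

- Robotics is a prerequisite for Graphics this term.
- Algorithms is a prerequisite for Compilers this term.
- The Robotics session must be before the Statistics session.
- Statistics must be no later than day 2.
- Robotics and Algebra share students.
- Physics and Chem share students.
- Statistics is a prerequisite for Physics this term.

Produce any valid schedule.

Physics -> day 3; Statistics -> day 2; Graphics -> day 6; Robotics -> day 1; Algorithms -> day 4; Logic -> day 8; Algebra -> day 7; Chem -> day 9; Compilers -> day 5

Checking: Robotics(day 1) before Statistics(day 2); Statistics(day 2) before Physics(day 3); Robotics(day 1) before Graphics(day 6); Algorithms(day 4) before Compilers(day 5); Physics(day 3) != Chem(day 9); Robotics(day 1) != Algebra(day 7); Statistics=day 2 in [day 1,day 2]; max 1 per day (cap 1).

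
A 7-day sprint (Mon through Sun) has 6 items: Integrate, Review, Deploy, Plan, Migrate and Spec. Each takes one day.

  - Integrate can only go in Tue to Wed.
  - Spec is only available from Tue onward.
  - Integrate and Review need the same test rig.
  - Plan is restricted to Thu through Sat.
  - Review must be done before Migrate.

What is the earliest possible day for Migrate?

Tue

Precedence pushes Migrate to at least Tue.
Migrate at Tue is achievable: Plan=Thu; Migrate=Tue; Review=Mon; Spec=Tue; Deploy=Mon; Integrate=Tue.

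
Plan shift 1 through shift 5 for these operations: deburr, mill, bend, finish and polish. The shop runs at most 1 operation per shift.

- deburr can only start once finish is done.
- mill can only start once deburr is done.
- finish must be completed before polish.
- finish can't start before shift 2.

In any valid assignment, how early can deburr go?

Precedence pushes deburr to at least shift 3; downstream work caps deburr at shift 4.
deburr at shift 3 is achievable: deburr -> shift 3; bend -> shift 1; polish -> shift 5; finish -> shift 2; mill -> shift 4.

shift 3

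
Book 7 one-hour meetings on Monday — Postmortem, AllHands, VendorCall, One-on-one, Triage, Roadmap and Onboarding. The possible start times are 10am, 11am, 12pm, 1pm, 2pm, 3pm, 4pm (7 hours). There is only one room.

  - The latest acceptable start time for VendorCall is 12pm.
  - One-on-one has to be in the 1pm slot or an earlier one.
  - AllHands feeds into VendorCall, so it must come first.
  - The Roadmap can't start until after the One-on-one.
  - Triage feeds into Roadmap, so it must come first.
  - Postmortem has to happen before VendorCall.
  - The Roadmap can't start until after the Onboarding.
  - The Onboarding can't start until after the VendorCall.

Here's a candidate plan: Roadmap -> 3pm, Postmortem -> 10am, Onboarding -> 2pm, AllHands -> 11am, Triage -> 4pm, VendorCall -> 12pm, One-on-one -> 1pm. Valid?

Postmortem has to happen before VendorCall — holds.
The Onboarding can't start until after the VendorCall — holds.
The Roadmap can't start until after the Onboarding — holds.
The Roadmap can't start until after the One-on-one — holds.
Triage feeds into Roadmap, so it must come first — violated.
One-on-one has to be in the 1pm slot or an earlier one — holds.
AllHands feeds into VendorCall, so it must come first — holds.
The latest acceptable start time for VendorCall is 12pm — holds.
There is only one room — holds.

Invalid. Triage feeds into Roadmap, so it must come first.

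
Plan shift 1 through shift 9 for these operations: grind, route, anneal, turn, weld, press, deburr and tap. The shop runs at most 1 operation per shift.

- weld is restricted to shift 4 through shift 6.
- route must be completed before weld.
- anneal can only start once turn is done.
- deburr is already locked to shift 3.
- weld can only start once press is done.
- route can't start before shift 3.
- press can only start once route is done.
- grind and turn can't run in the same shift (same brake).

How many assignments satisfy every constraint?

Splitting on grind: it can be shift 1 (12), shift 2 (12), shift 7 (12), shift 8 (12), shift 9 (12). Listing each branch's schedules as (route, anneal, turn, weld, press, deburr, tap) by shift number:
grind=shift 1: (4,7,2,6,5,3,8) (4,7,2,6,5,3,9) (4,8,2,6,5,3,7) (4,8,2,6,5,3,9) (4,8,7,6,5,3,2) (4,8,7,6,5,3,9) (4,9,2,6,5,3,7) (4,9,2,6,5,3,8) (4,9,7,6,5,3,2) (4,9,7,6,5,3,8) (4,9,8,6,5,3,2) (4,9,8,6,5,3,7) — 12.
grind=shift 2: (4,7,1,6,5,3,8) (4,7,1,6,5,3,9) (4,8,1,6,5,3,7) (4,8,1,6,5,3,9) (4,8,7,6,5,3,1) (4,8,7,6,5,3,9) (4,9,1,6,5,3,7) (4,9,1,6,5,3,8) (4,9,7,6,5,3,1) (4,9,7,6,5,3,8) (4,9,8,6,5,3,1) (4,9,8,6,5,3,7) — 12.
grind=shift 7: (4,2,1,6,5,3,8) (4,2,1,6,5,3,9) (4,8,1,6,5,3,2) (4,8,1,6,5,3,9) (4,8,2,6,5,3,1) (4,8,2,6,5,3,9) (4,9,1,6,5,3,2) (4,9,1,6,5,3,8) (4,9,2,6,5,3,1) (4,9,2,6,5,3,8) (4,9,8,6,5,3,1) (4,9,8,6,5,3,2) — 12.
grind=shift 8: (4,2,1,6,5,3,7) (4,2,1,6,5,3,9) (4,7,1,6,5,3,2) (4,7,1,6,5,3,9) (4,7,2,6,5,3,1) (4,7,2,6,5,3,9) (4,9,1,6,5,3,2) (4,9,1,6,5,3,7) (4,9,2,6,5,3,1) (4,9,2,6,5,3,7) (4,9,7,6,5,3,1) (4,9,7,6,5,3,2) — 12.
grind=shift 9: (4,2,1,6,5,3,7) (4,2,1,6,5,3,8) (4,7,1,6,5,3,2) (4,7,1,6,5,3,8) (4,7,2,6,5,3,1) (4,7,2,6,5,3,8) (4,8,1,6,5,3,2) (4,8,1,6,5,3,7) (4,8,2,6,5,3,1) (4,8,2,6,5,3,7) (4,8,7,6,5,3,1) (4,8,7,6,5,3,2) — 12.
Summing: 12 + 12 + 12 + 12 + 12 = 60.

60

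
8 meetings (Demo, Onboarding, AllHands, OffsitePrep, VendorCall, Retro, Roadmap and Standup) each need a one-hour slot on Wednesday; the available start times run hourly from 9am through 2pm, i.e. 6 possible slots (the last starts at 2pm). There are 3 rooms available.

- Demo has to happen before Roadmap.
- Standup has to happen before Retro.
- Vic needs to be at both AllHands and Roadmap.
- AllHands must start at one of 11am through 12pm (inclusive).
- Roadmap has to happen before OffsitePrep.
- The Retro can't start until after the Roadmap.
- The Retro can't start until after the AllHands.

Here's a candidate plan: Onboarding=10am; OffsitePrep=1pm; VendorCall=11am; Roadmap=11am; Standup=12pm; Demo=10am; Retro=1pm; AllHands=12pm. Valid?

Yes

Vic needs to be at both AllHands and Roadmap — holds.
Standup has to happen before Retro — holds.
AllHands must start at one of 11am through 12pm (inclusive) — holds.
The Retro can't start until after the AllHands — holds.
There are 3 rooms available — holds.
Demo has to happen before Roadmap — holds.
Roadmap has to happen before OffsitePrep — holds.
The Retro can't start until after the Roadmap — holds.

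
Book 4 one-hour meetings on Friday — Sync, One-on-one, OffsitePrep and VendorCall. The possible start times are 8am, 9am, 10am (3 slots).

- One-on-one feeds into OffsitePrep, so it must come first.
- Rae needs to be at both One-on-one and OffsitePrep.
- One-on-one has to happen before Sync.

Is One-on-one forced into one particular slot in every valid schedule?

No

One-on-one can be 8am (e.g. Sync in 9am; One-on-one in 8am; VendorCall in 8am; OffsitePrep in 9am) or 9am (e.g. OffsitePrep in 10am, VendorCall in 8am, One-on-one in 9am, Sync in 10am).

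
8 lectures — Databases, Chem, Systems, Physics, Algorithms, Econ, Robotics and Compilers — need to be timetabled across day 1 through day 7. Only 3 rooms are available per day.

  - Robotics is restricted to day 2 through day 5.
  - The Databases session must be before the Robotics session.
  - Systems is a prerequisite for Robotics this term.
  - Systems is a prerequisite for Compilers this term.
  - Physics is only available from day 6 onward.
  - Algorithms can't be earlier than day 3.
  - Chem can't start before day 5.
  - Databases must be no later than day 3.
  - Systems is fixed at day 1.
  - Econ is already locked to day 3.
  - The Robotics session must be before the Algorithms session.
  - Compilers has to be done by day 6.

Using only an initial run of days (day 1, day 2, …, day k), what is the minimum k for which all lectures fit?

6

The precedence chain requires at least 3 distinct days.
With at most 3 per day and 8 lectures, at least 3 days are needed.
Physics can't be placed before day 6, so the schedule must run through at least day 6.
6 works (last occupied day: day 6): for example Chem -> day 5; Econ -> day 3; Systems -> day 1; Databases -> day 1; Robotics -> day 2; Physics -> day 6; Algorithms -> day 3; Compilers -> day 2.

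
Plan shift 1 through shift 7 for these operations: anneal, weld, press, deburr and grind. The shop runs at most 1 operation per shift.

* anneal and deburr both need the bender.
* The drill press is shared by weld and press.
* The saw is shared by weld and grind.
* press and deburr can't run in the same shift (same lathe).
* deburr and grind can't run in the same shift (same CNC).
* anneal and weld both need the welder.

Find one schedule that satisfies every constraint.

deburr=shift 4, weld=shift 2, grind=shift 5, press=shift 3, anneal=shift 1

Checking: anneal(shift 1) != weld(shift 2); weld(shift 2) != press(shift 3); anneal(shift 1) != deburr(shift 4); weld(shift 2) != grind(shift 5); deburr(shift 4) != grind(shift 5); press(shift 3) != deburr(shift 4); max 1 per shift (cap 1).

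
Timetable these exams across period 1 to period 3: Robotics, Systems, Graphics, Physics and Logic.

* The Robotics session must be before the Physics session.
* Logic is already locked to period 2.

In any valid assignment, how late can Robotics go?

period 2

Downstream work caps Robotics at period 2.
Robotics at period 2 is achievable: Robotics -> period 2; Systems -> period 1; Graphics -> period 1; Physics -> period 3; Logic -> period 2.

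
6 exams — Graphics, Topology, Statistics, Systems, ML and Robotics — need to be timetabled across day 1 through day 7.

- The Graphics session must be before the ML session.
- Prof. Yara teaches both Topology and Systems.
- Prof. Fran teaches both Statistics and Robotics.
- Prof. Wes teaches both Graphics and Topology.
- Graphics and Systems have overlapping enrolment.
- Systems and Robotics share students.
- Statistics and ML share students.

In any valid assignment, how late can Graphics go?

day 6

Downstream work caps Graphics at day 6.
Graphics at day 6 is achievable: ML in day 7, Statistics in day 1, Topology in day 1, Systems in day 2, Robotics in day 3, Graphics in day 6.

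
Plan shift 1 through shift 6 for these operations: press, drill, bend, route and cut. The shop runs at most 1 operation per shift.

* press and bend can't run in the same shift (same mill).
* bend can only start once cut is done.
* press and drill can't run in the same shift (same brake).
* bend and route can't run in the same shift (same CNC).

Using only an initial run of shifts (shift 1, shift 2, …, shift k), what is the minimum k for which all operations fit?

The precedence chain requires at least 2 distinct shifts.
With at most 1 per shift and 5 operations, at least 5 shifts are needed.
5 works (last occupied shift: shift 5): for example press=shift 3, cut=shift 1, bend=shift 2, drill=shift 4, route=shift 5.

5 shifts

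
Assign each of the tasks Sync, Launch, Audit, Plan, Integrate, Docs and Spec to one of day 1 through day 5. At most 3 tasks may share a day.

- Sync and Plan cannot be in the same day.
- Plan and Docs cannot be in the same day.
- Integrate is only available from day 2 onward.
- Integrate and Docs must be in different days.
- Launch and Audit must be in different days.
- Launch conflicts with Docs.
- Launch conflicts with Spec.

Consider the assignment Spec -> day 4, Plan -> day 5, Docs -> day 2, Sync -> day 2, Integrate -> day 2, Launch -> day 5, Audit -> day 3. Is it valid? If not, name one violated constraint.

Plan and Docs cannot be in the same day — holds.
Integrate is only available from day 2 onward — holds.
Launch and Audit must be in different days — holds.
Sync and Plan cannot be in the same day — holds.
At most 3 tasks may share a day — holds.
Integrate and Docs must be in different days — violated.
Launch conflicts with Spec — holds.
Launch conflicts with Docs — holds.

Invalid. Integrate and Docs must be in different days.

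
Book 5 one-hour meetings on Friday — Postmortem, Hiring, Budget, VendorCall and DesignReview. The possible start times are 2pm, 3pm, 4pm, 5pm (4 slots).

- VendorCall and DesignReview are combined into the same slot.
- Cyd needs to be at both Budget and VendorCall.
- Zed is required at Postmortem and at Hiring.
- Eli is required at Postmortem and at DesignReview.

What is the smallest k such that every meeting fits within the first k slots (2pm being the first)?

2

Could 1 slot be enough, i.e. nothing placed later than 2pm? No: VendorCall can't share with Budget (2pm) → nothing is left.
So 1 slot is not enough.
2 works (last occupied slot: 3pm): for example Postmortem -> 2pm; Budget -> 2pm; Hiring -> 3pm; DesignReview -> 3pm; VendorCall -> 3pm.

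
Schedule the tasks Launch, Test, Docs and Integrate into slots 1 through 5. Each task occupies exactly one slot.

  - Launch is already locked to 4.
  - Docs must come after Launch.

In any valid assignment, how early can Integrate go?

1

Integrate at 1 is achievable: Integrate -> 1; Test -> 1; Launch -> 4; Docs -> 5.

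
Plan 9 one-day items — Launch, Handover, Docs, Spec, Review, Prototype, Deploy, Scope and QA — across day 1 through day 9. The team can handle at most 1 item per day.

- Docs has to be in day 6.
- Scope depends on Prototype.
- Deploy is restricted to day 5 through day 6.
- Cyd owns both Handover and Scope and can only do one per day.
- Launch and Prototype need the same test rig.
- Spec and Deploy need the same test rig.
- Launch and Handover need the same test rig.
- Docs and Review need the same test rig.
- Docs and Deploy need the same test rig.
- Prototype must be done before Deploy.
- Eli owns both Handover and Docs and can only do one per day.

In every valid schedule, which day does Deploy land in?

day 5

Deploy's window is day 5–day 6.
Docs is fixed at day 6, and Deploy can't share a day with Docs.
So Deploy must be day 5.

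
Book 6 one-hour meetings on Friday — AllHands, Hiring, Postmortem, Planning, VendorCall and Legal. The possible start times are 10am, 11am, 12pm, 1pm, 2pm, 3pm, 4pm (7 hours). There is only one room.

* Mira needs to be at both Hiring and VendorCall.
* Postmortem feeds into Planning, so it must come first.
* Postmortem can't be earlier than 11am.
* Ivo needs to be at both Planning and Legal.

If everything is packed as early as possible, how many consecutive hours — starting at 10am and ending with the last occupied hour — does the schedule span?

The precedence chain requires at least 2 distinct hours.
With at most 1 per hour and 6 meetings, at least 6 hours are needed.
Propagating the time windows through the other constraints, Planning can't land before 12pm — that is hour 3 counting from 10am — so the schedule must run through at least 3 hours.
6 works (last occupied hour: 3pm): for example Hiring -> 1pm; Planning -> 12pm; AllHands -> 10am; Postmortem -> 11am; Legal -> 3pm; VendorCall -> 2pm.

6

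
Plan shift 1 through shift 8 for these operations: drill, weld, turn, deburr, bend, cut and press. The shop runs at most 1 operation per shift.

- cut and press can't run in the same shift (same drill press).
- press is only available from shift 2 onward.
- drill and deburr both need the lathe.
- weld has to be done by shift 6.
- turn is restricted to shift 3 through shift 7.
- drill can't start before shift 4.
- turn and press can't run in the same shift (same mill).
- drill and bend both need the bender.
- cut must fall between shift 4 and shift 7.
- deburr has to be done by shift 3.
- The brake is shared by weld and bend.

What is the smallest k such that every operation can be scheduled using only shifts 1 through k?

With at most 1 per shift and 7 operations, at least 7 shifts are needed.
drill can't be placed before shift 4, so the schedule must run through at least shift 4.
7 works (last occupied shift: shift 7): for example bend -> shift 7; turn -> shift 3; press -> shift 6; cut -> shift 5; drill -> shift 4; weld -> shift 2; deburr -> shift 1.

7 shifts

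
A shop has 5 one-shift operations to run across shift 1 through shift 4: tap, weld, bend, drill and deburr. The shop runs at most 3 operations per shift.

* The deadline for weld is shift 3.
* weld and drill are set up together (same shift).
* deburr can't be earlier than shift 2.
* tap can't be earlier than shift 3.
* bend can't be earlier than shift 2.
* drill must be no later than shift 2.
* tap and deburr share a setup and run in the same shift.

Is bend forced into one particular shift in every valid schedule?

No

bend can be shift 2 (e.g. drill in shift 1, tap in shift 3, weld in shift 1, bend in shift 2, deburr in shift 3) or shift 3 (e.g. tap=shift 3; bend=shift 3; deburr=shift 3; weld=shift 1; drill=shift 1).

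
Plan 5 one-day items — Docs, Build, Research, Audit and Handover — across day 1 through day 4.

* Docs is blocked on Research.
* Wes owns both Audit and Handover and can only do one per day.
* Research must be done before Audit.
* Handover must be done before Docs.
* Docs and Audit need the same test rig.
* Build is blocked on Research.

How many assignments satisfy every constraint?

35

Splitting on Docs: it can be day 2 (6), day 3 (13), day 4 (16). Listing each branch's schedules as (Build, Research, Audit, Handover) by day number:
Docs=day 2: (2,1,3,1) (2,1,4,1) (3,1,3,1) (3,1,4,1) (4,1,3,1) (4,1,4,1) — 6.
Docs=day 3: (2,1,2,1) (2,1,4,1) (2,1,4,2) (3,1,2,1) (3,1,4,1) (3,1,4,2) (3,2,4,1) (3,2,4,2) (4,1,2,1) (4,1,4,1) (4,1,4,2) (4,2,4,1) (4,2,4,2) — 13.
Docs=day 4: (2,1,2,1) (2,1,2,3) (2,1,3,1) (2,1,3,2) (3,1,2,1) (3,1,2,3) (3,1,3,1) (3,1,3,2) (3,2,3,1) (3,2,3,2) (4,1,2,1) (4,1,2,3) (4,1,3,1) (4,1,3,2) (4,2,3,1) (4,2,3,2) — 16.
Summing: 6 + 13 + 16 = 35.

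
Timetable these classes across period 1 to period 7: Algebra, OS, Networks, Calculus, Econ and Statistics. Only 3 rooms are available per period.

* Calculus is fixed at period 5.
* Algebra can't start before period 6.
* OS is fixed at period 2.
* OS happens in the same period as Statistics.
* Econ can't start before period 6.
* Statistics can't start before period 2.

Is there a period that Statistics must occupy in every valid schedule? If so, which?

Statistics is available from period 2; Statistics must be in the same period as OS, which can't be after period 2, so Statistics is at most period 2.
So Statistics is pinned to period 2.

period 2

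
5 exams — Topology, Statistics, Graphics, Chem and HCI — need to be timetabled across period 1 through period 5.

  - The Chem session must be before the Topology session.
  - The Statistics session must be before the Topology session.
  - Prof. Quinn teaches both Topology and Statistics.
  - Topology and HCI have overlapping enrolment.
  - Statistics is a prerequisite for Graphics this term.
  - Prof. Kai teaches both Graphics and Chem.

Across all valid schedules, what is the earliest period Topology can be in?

period 2

Precedence pushes Topology to at least period 2.
Topology at period 2 is achievable: Statistics in period 1, Chem in period 1, HCI in period 1, Topology in period 2, Graphics in period 2.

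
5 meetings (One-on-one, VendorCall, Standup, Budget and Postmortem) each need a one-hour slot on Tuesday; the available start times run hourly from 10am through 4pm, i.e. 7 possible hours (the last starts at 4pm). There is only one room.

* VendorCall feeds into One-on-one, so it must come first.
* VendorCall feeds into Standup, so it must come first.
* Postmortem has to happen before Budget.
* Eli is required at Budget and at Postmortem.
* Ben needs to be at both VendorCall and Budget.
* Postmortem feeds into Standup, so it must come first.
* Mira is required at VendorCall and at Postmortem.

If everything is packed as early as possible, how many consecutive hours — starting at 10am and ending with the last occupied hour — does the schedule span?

5

The precedence chain requires at least 2 distinct hours.
With at most 1 per hour and 5 meetings, at least 5 hours are needed.
5 works (last occupied hour: 2pm): for example VendorCall in 10am, Standup in 12pm, Postmortem in 11am, One-on-one in 1pm, Budget in 2pm.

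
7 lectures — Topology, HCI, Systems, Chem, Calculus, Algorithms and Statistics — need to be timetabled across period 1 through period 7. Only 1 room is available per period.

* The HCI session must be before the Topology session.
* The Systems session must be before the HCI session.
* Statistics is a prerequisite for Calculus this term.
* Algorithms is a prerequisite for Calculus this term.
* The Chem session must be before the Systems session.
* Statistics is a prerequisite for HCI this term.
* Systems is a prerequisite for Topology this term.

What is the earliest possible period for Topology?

Precedence pushes Topology to at least period 4.
Topology at period 5 is achievable: Systems in period 2; Statistics in period 3; Algorithms in period 6; HCI in period 4; Topology in period 5; Calculus in period 7; Chem in period 1.
Nothing earlier works — the capacity limit rule out every period before period 5.

period 5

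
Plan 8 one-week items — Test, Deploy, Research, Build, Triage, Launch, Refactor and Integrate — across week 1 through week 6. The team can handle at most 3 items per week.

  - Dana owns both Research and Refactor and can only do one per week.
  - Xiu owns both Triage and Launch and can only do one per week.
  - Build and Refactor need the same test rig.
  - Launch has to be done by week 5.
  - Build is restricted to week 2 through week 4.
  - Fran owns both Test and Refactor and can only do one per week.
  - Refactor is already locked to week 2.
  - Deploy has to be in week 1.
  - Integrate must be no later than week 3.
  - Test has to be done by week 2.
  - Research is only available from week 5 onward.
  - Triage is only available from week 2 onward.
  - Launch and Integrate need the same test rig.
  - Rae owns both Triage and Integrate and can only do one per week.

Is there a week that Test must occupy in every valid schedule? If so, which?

Test's window is week 1–week 2.
Refactor is fixed at week 2, and Test can't share a week with Refactor.
So Test must be week 1.

week 1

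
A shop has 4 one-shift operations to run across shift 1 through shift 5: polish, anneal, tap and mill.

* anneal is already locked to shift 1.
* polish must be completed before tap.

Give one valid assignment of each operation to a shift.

tap in shift 2; mill in shift 1; polish in shift 1; anneal in shift 1

Checking: polish(shift 1) before tap(shift 2); anneal=shift 1 in [shift 1,shift 1].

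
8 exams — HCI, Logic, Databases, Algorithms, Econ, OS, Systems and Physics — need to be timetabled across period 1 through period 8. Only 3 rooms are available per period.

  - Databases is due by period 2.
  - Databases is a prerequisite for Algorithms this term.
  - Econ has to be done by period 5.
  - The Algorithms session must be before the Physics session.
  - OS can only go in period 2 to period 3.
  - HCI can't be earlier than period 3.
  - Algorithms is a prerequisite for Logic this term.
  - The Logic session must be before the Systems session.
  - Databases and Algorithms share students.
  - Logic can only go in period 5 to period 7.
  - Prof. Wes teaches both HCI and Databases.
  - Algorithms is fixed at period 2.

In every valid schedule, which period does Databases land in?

period 1

Databases's window is period 1–period 2.
Algorithms is fixed at period 2, and Databases can't share a period with Algorithms.
So Databases must be period 1.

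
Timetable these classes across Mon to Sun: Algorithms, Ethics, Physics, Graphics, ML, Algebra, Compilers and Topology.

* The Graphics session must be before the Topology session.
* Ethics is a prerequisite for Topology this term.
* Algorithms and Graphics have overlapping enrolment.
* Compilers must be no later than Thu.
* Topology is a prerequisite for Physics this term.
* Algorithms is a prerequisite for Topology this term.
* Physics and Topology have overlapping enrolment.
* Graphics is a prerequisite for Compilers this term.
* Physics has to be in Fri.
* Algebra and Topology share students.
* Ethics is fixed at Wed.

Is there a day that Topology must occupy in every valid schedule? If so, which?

Ethics is fixed at Wed and must come before Topology, so Topology is at least Thu.
Physics is fixed at Fri and must come after Topology, so Topology is at most Thu.
So Topology must be Thu.

Thu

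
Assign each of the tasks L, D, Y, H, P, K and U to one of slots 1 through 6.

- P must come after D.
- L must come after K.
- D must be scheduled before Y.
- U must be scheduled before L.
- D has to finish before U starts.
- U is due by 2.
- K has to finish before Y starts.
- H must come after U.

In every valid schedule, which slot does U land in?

Precedence pushes U to at least 2; U's own window allows nothing later than 2.
So U is pinned to 2.

2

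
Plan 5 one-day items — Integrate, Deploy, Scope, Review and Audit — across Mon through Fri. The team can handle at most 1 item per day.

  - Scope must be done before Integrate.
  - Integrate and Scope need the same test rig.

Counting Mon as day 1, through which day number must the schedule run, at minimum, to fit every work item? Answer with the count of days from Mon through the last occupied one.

5 days

The precedence chain requires at least 2 distinct days.
With at most 1 per day and 5 work items, at least 5 days are needed.
5 works (last occupied day: Fri): for example Scope in Mon; Review in Thu; Deploy in Wed; Integrate in Tue; Audit in Fri.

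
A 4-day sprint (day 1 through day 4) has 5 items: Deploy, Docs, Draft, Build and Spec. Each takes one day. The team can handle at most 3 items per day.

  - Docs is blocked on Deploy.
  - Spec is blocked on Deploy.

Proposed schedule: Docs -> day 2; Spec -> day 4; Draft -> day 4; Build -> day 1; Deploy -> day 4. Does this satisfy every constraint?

The team can handle at most 3 items per day — holds.
Spec is blocked on Deploy — violated.
Docs is blocked on Deploy — violated.

No. Docs is blocked on Deploy is not satisfied.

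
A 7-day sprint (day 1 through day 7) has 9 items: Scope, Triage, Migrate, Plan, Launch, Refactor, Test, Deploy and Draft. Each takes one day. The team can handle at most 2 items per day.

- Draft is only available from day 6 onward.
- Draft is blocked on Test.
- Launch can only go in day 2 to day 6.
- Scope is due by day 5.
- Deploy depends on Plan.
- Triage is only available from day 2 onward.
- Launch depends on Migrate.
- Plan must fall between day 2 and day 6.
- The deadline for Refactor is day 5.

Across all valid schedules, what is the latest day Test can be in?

Downstream work caps Test at day 6.
Test at day 6 is achievable: Scope in day 1; Test in day 6; Draft in day 7; Launch in day 2; Plan in day 2; Deploy in day 4; Triage in day 3; Refactor in day 3; Migrate in day 1.

day 6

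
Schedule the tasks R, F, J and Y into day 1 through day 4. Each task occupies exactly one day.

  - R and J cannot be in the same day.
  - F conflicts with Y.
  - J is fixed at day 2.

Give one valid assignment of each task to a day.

Y -> day 2; F -> day 1; R -> day 1; J -> day 2

Checking: R(day 1) != J(day 2); F(day 1) != Y(day 2); J=day 2 in [day 2,day 2].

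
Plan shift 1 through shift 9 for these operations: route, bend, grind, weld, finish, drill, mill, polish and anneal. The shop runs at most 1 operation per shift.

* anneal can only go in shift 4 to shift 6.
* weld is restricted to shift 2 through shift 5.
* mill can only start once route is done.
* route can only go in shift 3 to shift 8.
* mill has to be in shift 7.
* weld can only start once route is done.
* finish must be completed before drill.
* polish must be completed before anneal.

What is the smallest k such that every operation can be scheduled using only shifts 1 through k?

The precedence chain requires at least 2 distinct shifts.
With at most 1 per shift and 9 operations, at least 9 shifts are needed.
mill can't be placed before shift 7, so the schedule must run through at least shift 7.
9 works (last occupied shift: shift 9): for example grind in shift 9; bend in shift 8; route in shift 3; drill in shift 6; finish in shift 1; weld in shift 5; polish in shift 2; mill in shift 7; anneal in shift 4.

9 shifts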